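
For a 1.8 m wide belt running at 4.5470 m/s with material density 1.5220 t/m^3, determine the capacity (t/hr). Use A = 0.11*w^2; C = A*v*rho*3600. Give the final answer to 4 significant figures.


A = 0.11 * 1.8^2 = 0.3564 m^2
C = 0.3564 * 4.5470 * 1.5220 * 3600
C = 8879 t/hr


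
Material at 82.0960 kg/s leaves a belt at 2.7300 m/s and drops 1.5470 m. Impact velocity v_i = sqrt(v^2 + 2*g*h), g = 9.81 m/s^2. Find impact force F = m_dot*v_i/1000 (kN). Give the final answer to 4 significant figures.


v_i = sqrt(2.7300^2 + 2*9.81*1.5470) = 6.14858 m/s
F = 82.0960 * 6.14858 / 1000
F = 0.5048 kN


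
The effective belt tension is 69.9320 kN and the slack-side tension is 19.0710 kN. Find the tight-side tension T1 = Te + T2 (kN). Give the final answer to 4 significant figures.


T1 = Te + T2 = 69.9320 + 19.0710
T1 = 89.00 kN


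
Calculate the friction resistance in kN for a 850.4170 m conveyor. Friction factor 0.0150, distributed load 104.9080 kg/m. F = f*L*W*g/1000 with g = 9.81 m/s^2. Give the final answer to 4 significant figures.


F = 0.0150 * 850.4170 * 104.9080 * 9.81 / 1000
F = 13.13 kN


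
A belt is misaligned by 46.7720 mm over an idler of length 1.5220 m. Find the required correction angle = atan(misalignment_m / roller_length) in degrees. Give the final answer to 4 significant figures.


misalign_m = 46.7720 / 1000 = 0.046772 m
angle = atan(0.046772 / 1.5220)
angle = 1.760 deg


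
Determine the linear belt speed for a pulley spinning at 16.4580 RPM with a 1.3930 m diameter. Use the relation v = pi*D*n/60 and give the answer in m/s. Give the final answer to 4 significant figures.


v = pi * 1.3930 * 16.4580 / 60
v = 1.200 m/s


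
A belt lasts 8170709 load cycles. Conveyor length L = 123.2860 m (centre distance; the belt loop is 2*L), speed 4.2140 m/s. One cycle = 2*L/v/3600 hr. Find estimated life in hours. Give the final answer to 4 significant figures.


cycle_time = 2 * 123.2860 / 4.2140 / 3600 = 0.0162535 hr
life = 8170709 * 0.0162535 = 132800 hours


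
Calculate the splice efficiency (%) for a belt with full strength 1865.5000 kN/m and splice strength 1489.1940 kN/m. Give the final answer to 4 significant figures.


Eff = 1489.1940 / 1865.5000 * 100
Eff = 79.83 %


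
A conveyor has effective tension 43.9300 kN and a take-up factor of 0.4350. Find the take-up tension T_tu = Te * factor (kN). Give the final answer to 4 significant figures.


T_tu = 43.9300 * 0.4350
T_tu = 19.11 kN


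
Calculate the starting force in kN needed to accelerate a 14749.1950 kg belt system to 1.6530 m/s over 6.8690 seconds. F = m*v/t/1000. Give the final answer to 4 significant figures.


F = 14749.1950 * 1.6530 / 6.8690 / 1000
F = 3.549 kN


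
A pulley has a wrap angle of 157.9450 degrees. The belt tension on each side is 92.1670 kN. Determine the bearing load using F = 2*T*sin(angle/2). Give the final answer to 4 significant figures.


F = 2 * 92.1670 * sin(157.9450/2 deg)
F = 180.9 kN


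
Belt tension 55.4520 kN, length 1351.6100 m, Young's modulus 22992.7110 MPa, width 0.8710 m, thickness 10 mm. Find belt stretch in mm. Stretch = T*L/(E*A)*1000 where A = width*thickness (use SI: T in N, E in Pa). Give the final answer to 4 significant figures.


A = 0.8710 * 0.01 = 0.00871 m^2
Stretch = 55.4520*1000 * 1351.6100 / (22992.7110e6 * 0.00871) * 1000
Stretch = 374.2 mm


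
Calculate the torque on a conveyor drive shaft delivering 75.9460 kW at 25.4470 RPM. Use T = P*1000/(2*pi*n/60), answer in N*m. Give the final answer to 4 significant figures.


omega = 2*pi*25.4470/60 = 2.6648 rad/s
T = 75.9460*1000 / 2.6648
T = 28500 N*m


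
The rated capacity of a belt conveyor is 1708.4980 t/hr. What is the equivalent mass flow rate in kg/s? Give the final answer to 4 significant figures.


m_dot = 1708.4980 * 1000 / 3600
m_dot = 474.6 kg/s


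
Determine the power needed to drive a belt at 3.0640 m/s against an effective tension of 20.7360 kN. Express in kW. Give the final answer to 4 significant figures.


P = Te * v = 20.7360 * 3.0640
P = 63.54 kW


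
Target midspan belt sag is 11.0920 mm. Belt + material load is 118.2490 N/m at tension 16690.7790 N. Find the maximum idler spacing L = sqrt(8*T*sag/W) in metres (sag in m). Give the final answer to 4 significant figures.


sag = 11.0920/1000 = 0.011092 m
L = sqrt(8 * 16690.7790 * 0.011092 / 118.2490)
L = 3.539 m


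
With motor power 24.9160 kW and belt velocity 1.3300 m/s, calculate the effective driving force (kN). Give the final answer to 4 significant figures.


Te = P / v = 24.9160 / 1.3300
Te = 18.73 kN


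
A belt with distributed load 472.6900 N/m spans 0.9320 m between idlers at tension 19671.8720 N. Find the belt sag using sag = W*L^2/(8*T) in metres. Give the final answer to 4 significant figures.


sag = 472.6900 * 0.9320^2 / (8 * 19671.8720)
sag = 0.002609 m


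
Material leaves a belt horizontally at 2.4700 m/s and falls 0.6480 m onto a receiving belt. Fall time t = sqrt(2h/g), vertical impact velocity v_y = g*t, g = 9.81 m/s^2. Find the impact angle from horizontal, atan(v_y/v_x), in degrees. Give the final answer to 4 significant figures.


t = sqrt(2*0.6480/9.81) = 0.36347 s
v_y = 9.81 * 0.36347 = 3.56564 m/s
angle = atan(3.56564 / 2.4700) = 55.29 deg


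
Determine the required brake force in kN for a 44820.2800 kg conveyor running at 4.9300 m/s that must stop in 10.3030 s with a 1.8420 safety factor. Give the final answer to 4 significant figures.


F = 44820.2800 * 4.9300 / 10.3030 * 1.8420 / 1000
F = 39.50 kN


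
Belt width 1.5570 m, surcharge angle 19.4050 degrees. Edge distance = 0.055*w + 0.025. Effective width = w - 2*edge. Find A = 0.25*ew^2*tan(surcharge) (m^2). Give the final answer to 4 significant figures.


edge = 0.055*1.5570 + 0.025 = 0.110635 m
ew = 1.5570 - 2*0.110635 = 1.33573 m
A = 0.25 * 1.33573^2 * tan(19.4050 deg)
A = 0.1571 m^2


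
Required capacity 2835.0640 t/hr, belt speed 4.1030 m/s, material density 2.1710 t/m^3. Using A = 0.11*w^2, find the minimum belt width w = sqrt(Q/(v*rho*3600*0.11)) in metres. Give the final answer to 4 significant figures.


A_req = 2835.0640 / (4.1030 * 2.1710 * 3600) = 0.0884095 m^2
w = sqrt(0.0884095 / 0.11)
w = 0.8965 m


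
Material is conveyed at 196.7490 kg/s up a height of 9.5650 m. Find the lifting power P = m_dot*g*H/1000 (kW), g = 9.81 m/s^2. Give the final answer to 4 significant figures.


P = 196.7490 * 9.81 * 9.5650 / 1000
P = 18.46 kW


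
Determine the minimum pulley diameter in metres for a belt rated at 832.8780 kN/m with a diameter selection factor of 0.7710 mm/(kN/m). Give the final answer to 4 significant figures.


D = 832.8780 * 0.7710 / 1000
D = 0.6421 m


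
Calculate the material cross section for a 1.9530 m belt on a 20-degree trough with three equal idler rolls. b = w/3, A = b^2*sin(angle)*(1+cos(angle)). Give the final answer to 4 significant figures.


b = 1.9530/3 = 0.651 m
A = 0.651^2 * sin(20 deg) * (1 + cos(20 deg))
A = 0.2812 m^2


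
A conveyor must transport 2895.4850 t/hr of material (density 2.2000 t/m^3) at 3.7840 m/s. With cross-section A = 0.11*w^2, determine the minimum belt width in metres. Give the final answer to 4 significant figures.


A_req = 2895.4850 / (3.7840 * 2.2000 * 3600) = 0.0966151 m^2
w = sqrt(0.0966151 / 0.11)
w = 0.9372 m


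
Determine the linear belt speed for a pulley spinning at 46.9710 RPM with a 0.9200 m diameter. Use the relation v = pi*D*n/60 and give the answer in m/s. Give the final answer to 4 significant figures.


v = pi * 0.9200 * 46.9710 / 60
v = 2.263 m/s


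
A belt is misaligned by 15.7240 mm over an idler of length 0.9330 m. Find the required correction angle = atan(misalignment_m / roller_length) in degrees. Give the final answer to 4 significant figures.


misalign_m = 15.7240 / 1000 = 0.015724 m
angle = atan(0.015724 / 0.9330)
angle = 0.9655 deg


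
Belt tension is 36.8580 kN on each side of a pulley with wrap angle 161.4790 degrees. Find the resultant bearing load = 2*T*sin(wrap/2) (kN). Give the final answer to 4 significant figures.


F = 2 * 36.8580 * sin(161.4790/2 deg)
F = 72.76 kN


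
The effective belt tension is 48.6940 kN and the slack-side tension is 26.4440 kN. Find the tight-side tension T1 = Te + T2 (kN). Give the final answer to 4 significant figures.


T1 = Te + T2 = 48.6940 + 26.4440
T1 = 75.14 kN


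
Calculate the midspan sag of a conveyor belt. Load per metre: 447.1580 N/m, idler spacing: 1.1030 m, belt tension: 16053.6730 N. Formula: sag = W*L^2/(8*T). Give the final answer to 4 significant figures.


sag = 447.1580 * 1.1030^2 / (8 * 16053.6730)
sag = 0.004236 m


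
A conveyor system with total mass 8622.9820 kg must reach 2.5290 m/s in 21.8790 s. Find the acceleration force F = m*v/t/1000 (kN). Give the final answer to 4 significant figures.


F = 8622.9820 * 2.5290 / 21.8790 / 1000
F = 0.9967 kN


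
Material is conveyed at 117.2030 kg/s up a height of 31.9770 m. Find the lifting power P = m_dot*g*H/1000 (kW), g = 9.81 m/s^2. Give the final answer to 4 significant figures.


P = 117.2030 * 9.81 * 31.9770 / 1000
P = 36.77 kW


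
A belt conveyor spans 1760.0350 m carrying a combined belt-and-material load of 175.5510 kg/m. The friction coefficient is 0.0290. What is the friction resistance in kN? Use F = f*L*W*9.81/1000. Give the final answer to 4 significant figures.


F = 0.0290 * 1760.0350 * 175.5510 * 9.81 / 1000
F = 87.90 kN


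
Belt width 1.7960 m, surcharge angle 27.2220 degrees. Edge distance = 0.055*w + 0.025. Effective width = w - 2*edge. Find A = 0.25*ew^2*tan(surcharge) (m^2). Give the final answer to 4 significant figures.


edge = 0.055*1.7960 + 0.025 = 0.12378 m
ew = 1.7960 - 2*0.12378 = 1.54844 m
A = 0.25 * 1.54844^2 * tan(27.2220 deg)
A = 0.3083 m^2


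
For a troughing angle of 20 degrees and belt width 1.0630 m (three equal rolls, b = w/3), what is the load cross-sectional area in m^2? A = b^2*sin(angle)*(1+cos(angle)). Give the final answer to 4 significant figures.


b = 1.0630/3 = 0.354333 m
A = 0.354333^2 * sin(20 deg) * (1 + cos(20 deg))
A = 0.08329 m^2


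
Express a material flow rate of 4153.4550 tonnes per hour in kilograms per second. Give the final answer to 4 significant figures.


m_dot = 4153.4550 * 1000 / 3600
m_dot = 1154 kg/s


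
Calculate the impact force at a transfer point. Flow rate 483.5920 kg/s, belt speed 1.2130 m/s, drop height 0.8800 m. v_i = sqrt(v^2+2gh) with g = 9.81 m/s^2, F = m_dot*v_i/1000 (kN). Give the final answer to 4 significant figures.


v_i = sqrt(1.2130^2 + 2*9.81*0.8800) = 4.32862 m/s
F = 483.5920 * 4.32862 / 1000
F = 2.093 kN


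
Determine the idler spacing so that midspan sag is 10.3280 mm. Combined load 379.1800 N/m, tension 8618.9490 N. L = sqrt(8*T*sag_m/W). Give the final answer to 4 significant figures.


sag = 10.3280/1000 = 0.010328 m
L = sqrt(8 * 8618.9490 * 0.010328 / 379.1800)
L = 1.370 m


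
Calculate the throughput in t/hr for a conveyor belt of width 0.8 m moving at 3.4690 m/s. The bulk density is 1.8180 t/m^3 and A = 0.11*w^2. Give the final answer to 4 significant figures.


A = 0.11 * 0.8^2 = 0.0704 m^2
C = 0.0704 * 3.4690 * 1.8180 * 3600
C = 1598 t/hr


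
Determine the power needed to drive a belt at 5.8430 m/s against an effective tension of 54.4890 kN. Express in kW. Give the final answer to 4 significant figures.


P = Te * v = 54.4890 * 5.8430
P = 318.4 kW


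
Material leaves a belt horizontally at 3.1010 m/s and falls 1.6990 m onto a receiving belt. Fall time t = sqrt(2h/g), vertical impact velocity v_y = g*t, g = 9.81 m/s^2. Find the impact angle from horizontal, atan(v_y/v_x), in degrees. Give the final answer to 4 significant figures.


t = sqrt(2*1.6990/9.81) = 0.588542 s
v_y = 9.81 * 0.588542 = 5.7736 m/s
angle = atan(5.7736 / 3.1010) = 61.76 deg


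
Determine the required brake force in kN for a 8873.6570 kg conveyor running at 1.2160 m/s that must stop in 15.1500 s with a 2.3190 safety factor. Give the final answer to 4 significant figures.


F = 8873.6570 * 1.2160 / 15.1500 * 2.3190 / 1000
F = 1.652 kN


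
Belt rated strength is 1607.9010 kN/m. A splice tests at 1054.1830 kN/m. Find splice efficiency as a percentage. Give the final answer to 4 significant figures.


Eff = 1054.1830 / 1607.9010 * 100
Eff = 65.56 %


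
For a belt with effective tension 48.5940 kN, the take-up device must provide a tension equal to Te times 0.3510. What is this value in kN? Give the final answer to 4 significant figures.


T_tu = 48.5940 * 0.3510
T_tu = 17.06 kN


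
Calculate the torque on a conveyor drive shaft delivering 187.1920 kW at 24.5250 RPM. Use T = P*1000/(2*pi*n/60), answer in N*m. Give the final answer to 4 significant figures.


omega = 2*pi*24.5250/60 = 2.56825 rad/s
T = 187.1920*1000 / 2.56825
T = 72890 N*m


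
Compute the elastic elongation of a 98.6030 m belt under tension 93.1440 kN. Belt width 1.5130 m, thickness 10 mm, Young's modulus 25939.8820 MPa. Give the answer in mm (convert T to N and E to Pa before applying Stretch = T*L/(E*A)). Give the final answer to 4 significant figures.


A = 1.5130 * 0.01 = 0.01513 m^2
Stretch = 93.1440*1000 * 98.6030 / (25939.8820e6 * 0.01513) * 1000
Stretch = 23.40 mm


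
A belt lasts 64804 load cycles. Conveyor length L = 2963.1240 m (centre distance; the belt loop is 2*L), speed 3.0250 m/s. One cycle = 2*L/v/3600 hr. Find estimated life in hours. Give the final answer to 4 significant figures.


cycle_time = 2 * 2963.1240 / 3.0250 / 3600 = 0.544192 hr
life = 64804 * 0.544192 = 35270 hours


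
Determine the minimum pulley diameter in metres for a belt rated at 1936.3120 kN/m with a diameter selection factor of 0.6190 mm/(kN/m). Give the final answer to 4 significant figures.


D = 1936.3120 * 0.6190 / 1000
D = 1.199 m


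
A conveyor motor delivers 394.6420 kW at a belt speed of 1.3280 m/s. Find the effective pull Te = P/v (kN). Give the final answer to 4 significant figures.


Te = P / v = 394.6420 / 1.3280
Te = 297.2 kN


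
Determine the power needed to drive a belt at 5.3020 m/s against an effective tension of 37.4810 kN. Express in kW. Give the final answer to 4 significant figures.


P = Te * v = 37.4810 * 5.3020
P = 198.7 kW


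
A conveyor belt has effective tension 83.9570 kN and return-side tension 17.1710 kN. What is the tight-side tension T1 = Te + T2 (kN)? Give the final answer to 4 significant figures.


T1 = Te + T2 = 83.9570 + 17.1710
T1 = 101.1 kN


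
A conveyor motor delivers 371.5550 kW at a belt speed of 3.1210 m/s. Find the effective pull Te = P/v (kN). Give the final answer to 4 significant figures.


Te = P / v = 371.5550 / 3.1210
Te = 119.0 kN


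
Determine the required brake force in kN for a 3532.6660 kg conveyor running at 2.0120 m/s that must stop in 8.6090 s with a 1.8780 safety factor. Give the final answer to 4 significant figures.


F = 3532.6660 * 2.0120 / 8.6090 * 1.8780 / 1000
F = 1.551 kN


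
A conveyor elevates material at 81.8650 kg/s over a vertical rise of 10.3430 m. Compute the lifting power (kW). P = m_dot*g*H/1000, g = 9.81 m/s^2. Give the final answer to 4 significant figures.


P = 81.8650 * 9.81 * 10.3430 / 1000
P = 8.306 kW


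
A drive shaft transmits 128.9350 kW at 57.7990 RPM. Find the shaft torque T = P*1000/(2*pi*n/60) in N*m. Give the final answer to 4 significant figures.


omega = 2*pi*57.7990/60 = 6.0527 rad/s
T = 128.9350*1000 / 6.0527
T = 21300 N*m


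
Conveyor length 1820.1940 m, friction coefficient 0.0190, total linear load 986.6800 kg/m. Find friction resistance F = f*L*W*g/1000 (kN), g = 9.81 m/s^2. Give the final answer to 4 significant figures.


F = 0.0190 * 1820.1940 * 986.6800 * 9.81 / 1000
F = 334.7 kN


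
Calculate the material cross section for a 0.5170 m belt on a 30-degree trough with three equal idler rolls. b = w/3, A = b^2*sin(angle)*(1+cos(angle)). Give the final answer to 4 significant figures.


b = 0.5170/3 = 0.172333 m
A = 0.172333^2 * sin(30 deg) * (1 + cos(30 deg))
A = 0.02771 m^2


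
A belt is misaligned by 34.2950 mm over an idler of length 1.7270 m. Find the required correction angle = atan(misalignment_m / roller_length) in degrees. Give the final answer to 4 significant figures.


misalign_m = 34.2950 / 1000 = 0.034295 m
angle = atan(0.034295 / 1.7270)
angle = 1.138 deg


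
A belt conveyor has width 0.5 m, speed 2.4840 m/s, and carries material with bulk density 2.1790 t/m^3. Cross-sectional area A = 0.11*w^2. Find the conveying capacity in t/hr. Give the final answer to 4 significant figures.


A = 0.11 * 0.5^2 = 0.0275 m^2
C = 0.0275 * 2.4840 * 2.1790 * 3600
C = 535.9 t/hr


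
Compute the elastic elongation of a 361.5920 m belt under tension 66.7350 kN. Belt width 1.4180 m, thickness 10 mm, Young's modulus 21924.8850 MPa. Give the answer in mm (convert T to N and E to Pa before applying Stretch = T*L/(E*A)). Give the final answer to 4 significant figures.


A = 1.4180 * 0.01 = 0.01418 m^2
Stretch = 66.7350*1000 * 361.5920 / (21924.8850e6 * 0.01418) * 1000
Stretch = 77.62 mm


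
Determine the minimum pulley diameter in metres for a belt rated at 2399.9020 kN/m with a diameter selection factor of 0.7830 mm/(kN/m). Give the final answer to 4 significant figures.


D = 2399.9020 * 0.7830 / 1000
D = 1.879 m


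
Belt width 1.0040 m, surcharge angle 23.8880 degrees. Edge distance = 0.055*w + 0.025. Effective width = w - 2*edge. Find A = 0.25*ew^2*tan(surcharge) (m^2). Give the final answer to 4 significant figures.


edge = 0.055*1.0040 + 0.025 = 0.08022 m
ew = 1.0040 - 2*0.08022 = 0.84356 m
A = 0.25 * 0.84356^2 * tan(23.8880 deg)
A = 0.07879 m^2


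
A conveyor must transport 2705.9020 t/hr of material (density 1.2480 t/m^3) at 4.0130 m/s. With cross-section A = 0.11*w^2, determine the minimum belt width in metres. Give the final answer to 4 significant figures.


A_req = 2705.9020 / (4.0130 * 1.2480 * 3600) = 0.150081 m^2
w = sqrt(0.150081 / 0.11)
w = 1.168 m


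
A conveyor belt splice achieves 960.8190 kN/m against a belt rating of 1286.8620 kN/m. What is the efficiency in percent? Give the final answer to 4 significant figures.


Eff = 960.8190 / 1286.8620 * 100
Eff = 74.66 %


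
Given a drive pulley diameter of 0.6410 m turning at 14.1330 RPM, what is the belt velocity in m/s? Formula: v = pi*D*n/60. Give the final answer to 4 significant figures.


v = pi * 0.6410 * 14.1330 / 60
v = 0.4743 m/s


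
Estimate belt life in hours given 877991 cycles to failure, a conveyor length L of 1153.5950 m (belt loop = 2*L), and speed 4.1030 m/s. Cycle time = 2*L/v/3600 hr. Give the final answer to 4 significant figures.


cycle_time = 2 * 1153.5950 / 4.1030 / 3600 = 0.156199 hr
life = 877991 * 0.156199 = 137100 hours


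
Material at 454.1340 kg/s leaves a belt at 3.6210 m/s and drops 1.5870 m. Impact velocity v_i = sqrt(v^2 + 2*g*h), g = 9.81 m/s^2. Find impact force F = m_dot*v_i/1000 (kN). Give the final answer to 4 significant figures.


v_i = sqrt(3.6210^2 + 2*9.81*1.5870) = 6.65196 m/s
F = 454.1340 * 6.65196 / 1000
F = 3.021 kN


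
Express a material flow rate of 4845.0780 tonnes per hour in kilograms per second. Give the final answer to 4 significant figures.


m_dot = 4845.0780 * 1000 / 3600
m_dot = 1346 kg/s


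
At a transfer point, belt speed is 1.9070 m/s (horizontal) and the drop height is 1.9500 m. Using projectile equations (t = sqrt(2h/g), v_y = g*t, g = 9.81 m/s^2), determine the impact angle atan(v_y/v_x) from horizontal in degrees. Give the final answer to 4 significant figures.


t = sqrt(2*1.9500/9.81) = 0.630518 s
v_y = 9.81 * 0.630518 = 6.18538 m/s
angle = atan(6.18538 / 1.9070) = 72.87 deg


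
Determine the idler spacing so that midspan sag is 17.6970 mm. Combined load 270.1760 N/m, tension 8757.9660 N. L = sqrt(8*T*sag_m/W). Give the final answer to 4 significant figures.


sag = 17.6970/1000 = 0.017697 m
L = sqrt(8 * 8757.9660 * 0.017697 / 270.1760)
L = 2.142 m


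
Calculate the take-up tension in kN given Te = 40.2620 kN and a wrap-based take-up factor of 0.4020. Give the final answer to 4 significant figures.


T_tu = 40.2620 * 0.4020
T_tu = 16.19 kN


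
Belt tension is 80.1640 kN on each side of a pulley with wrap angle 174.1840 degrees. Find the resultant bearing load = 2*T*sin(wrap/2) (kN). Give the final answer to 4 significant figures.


F = 2 * 80.1640 * sin(174.1840/2 deg)
F = 160.1 kN


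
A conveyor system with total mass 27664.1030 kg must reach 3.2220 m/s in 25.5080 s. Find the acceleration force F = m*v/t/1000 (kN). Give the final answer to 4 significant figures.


F = 27664.1030 * 3.2220 / 25.5080 / 1000
F = 3.494 kN


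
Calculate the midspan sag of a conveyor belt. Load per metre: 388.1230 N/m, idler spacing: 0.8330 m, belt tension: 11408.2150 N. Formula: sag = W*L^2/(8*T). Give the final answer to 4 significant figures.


sag = 388.1230 * 0.8330^2 / (8 * 11408.2150)
sag = 0.002951 m


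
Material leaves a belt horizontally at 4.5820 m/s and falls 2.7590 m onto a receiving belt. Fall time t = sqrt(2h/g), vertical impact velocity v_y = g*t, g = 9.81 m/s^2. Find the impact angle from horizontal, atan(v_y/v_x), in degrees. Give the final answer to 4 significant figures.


t = sqrt(2*2.7590/9.81) = 0.749992 s
v_y = 9.81 * 0.749992 = 7.35742 m/s
angle = atan(7.35742 / 4.5820) = 58.09 deg


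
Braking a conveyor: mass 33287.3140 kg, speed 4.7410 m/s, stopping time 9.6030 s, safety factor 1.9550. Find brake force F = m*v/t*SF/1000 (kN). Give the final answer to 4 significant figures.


F = 33287.3140 * 4.7410 / 9.6030 * 1.9550 / 1000
F = 32.13 kN


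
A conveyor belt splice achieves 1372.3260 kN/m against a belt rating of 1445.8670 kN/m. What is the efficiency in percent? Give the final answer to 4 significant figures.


Eff = 1372.3260 / 1445.8670 * 100
Eff = 94.91 %


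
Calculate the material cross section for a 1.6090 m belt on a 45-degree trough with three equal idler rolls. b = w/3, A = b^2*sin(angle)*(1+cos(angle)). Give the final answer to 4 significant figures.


b = 1.6090/3 = 0.536333 m
A = 0.536333^2 * sin(45 deg) * (1 + cos(45 deg))
A = 0.3472 m^2


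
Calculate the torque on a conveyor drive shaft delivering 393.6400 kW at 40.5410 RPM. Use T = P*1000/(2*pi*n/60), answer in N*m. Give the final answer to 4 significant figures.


omega = 2*pi*40.5410/60 = 4.24544 rad/s
T = 393.6400*1000 / 4.24544
T = 92720 N*m


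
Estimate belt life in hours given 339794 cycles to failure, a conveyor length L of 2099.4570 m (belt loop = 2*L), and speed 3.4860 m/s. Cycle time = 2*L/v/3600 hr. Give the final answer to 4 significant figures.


cycle_time = 2 * 2099.4570 / 3.4860 / 3600 = 0.334585 hr
life = 339794 * 0.334585 = 113700 hours


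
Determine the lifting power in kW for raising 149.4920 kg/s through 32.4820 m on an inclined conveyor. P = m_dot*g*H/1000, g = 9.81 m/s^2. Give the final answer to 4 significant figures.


P = 149.4920 * 9.81 * 32.4820 / 1000
P = 47.64 kW


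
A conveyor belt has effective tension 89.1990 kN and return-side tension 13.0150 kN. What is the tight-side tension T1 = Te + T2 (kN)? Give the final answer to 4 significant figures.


T1 = Te + T2 = 89.1990 + 13.0150
T1 = 102.2 kN


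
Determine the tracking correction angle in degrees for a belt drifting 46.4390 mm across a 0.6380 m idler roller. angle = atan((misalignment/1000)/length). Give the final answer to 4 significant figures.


misalign_m = 46.4390 / 1000 = 0.046439 m
angle = atan(0.046439 / 0.6380)
angle = 4.163 deg


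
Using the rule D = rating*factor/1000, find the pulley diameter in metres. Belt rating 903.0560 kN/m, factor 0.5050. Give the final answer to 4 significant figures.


D = 903.0560 * 0.5050 / 1000
D = 0.4560 m


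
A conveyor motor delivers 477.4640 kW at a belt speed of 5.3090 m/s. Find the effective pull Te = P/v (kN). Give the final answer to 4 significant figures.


Te = P / v = 477.4640 / 5.3090
Te = 89.93 kN


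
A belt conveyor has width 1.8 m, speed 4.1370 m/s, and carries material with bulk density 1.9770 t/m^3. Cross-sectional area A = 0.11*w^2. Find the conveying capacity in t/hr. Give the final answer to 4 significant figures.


A = 0.11 * 1.8^2 = 0.3564 m^2
C = 0.3564 * 4.1370 * 1.9770 * 3600
C = 10490 t/hr


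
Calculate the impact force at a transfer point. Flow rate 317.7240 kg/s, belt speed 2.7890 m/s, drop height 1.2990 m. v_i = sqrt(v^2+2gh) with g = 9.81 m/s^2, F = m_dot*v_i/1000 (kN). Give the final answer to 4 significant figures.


v_i = sqrt(2.7890^2 + 2*9.81*1.2990) = 5.76757 m/s
F = 317.7240 * 5.76757 / 1000
F = 1.832 kN


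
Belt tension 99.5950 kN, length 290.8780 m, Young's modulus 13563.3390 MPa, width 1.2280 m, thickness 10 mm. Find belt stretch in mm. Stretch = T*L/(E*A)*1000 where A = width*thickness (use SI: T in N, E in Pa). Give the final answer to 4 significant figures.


A = 1.2280 * 0.01 = 0.01228 m^2
Stretch = 99.5950*1000 * 290.8780 / (13563.3390e6 * 0.01228) * 1000
Stretch = 173.9 mm


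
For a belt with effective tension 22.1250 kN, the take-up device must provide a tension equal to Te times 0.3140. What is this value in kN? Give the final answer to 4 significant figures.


T_tu = 22.1250 * 0.3140
T_tu = 6.947 kN


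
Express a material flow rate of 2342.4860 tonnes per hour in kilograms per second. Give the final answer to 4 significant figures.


m_dot = 2342.4860 * 1000 / 3600
m_dot = 650.7 kg/s


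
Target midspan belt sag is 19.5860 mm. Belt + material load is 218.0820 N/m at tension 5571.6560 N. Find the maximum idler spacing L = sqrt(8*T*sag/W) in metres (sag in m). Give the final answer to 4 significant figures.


sag = 19.5860/1000 = 0.019586 m
L = sqrt(8 * 5571.6560 * 0.019586 / 218.0820)
L = 2.001 m


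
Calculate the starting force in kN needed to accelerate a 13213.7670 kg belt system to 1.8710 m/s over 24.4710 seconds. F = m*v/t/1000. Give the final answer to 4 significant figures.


F = 13213.7670 * 1.8710 / 24.4710 / 1000
F = 1.010 kN


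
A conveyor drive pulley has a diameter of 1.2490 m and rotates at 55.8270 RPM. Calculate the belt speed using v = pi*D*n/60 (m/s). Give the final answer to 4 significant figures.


v = pi * 1.2490 * 55.8270 / 60
v = 3.651 m/s


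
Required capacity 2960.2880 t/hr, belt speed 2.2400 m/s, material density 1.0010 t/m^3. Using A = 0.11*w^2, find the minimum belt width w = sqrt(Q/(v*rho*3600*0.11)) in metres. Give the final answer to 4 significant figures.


A_req = 2960.2880 / (2.2400 * 1.0010 * 3600) = 0.366732 m^2
w = sqrt(0.366732 / 0.11)
w = 1.826 m


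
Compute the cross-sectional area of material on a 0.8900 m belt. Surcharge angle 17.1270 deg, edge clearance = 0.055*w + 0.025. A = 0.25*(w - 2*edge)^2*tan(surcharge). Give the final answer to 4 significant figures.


edge = 0.055*0.8900 + 0.025 = 0.07395 m
ew = 0.8900 - 2*0.07395 = 0.7421 m
A = 0.25 * 0.7421^2 * tan(17.1270 deg)
A = 0.04243 m^2


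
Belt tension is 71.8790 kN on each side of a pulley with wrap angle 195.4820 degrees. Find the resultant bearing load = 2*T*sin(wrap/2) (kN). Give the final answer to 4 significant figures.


F = 2 * 71.8790 * sin(195.4820/2 deg)
F = 142.4 kN


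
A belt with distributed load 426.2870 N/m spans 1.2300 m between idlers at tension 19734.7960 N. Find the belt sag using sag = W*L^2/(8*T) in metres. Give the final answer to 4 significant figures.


sag = 426.2870 * 1.2300^2 / (8 * 19734.7960)
sag = 0.004085 m


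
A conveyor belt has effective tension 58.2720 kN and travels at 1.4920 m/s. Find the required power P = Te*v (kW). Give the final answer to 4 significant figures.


P = Te * v = 58.2720 * 1.4920
P = 86.94 kW


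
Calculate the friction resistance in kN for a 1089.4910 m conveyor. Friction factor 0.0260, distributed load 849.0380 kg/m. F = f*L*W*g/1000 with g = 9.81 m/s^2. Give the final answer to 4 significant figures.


F = 0.0260 * 1089.4910 * 849.0380 * 9.81 / 1000
F = 235.9 kN


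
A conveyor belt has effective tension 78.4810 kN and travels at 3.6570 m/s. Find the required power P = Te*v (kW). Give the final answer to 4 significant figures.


P = Te * v = 78.4810 * 3.6570
P = 287.0 kW


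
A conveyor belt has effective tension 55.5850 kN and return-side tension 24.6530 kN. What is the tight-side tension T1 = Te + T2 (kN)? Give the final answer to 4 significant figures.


T1 = Te + T2 = 55.5850 + 24.6530
T1 = 80.24 kN


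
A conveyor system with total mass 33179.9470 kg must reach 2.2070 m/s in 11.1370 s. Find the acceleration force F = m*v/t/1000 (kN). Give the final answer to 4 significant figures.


F = 33179.9470 * 2.2070 / 11.1370 / 1000
F = 6.575 kN


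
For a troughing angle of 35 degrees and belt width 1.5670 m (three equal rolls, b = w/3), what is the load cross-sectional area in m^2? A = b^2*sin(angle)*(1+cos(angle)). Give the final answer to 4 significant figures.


b = 1.5670/3 = 0.522333 m
A = 0.522333^2 * sin(35 deg) * (1 + cos(35 deg))
A = 0.2847 m^2


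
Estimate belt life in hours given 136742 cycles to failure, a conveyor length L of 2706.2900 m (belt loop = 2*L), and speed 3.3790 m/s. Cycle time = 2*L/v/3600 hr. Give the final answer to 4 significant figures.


cycle_time = 2 * 2706.2900 / 3.3790 / 3600 = 0.444952 hr
life = 136742 * 0.444952 = 60840 hours


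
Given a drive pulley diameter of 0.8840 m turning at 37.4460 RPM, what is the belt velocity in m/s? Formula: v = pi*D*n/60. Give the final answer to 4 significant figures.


v = pi * 0.8840 * 37.4460 / 60
v = 1.733 m/s


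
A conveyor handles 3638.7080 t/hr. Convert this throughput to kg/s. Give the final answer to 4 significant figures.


m_dot = 3638.7080 * 1000 / 3600
m_dot = 1011 kg/s


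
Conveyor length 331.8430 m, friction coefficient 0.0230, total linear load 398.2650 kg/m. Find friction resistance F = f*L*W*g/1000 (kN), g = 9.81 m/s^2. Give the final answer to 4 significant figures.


F = 0.0230 * 331.8430 * 398.2650 * 9.81 / 1000
F = 29.82 kN


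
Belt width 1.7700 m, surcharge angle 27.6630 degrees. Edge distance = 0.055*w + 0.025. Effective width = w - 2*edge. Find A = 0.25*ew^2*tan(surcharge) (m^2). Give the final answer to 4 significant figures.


edge = 0.055*1.7700 + 0.025 = 0.12235 m
ew = 1.7700 - 2*0.12235 = 1.5253 m
A = 0.25 * 1.5253^2 * tan(27.6630 deg)
A = 0.3049 m^2


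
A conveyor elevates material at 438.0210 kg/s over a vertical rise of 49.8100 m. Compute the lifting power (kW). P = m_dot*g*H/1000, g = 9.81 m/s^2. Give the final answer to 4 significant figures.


P = 438.0210 * 9.81 * 49.8100 / 1000
P = 214.0 kW


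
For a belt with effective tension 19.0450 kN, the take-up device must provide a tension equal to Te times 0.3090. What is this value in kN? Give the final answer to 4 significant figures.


T_tu = 19.0450 * 0.3090
T_tu = 5.885 kN


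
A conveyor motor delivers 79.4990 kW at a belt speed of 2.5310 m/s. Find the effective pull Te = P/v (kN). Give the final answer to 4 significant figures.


Te = P / v = 79.4990 / 2.5310
Te = 31.41 kN


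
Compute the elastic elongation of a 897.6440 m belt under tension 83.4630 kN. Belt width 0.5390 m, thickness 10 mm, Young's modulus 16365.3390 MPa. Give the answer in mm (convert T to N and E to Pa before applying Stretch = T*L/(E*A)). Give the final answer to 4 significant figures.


A = 0.5390 * 0.01 = 0.00539 m^2
Stretch = 83.4630*1000 * 897.6440 / (16365.3390e6 * 0.00539) * 1000
Stretch = 849.3 mm


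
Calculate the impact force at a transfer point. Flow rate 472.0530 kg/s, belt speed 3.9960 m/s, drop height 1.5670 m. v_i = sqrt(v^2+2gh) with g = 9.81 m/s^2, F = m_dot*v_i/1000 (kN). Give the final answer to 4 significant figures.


v_i = sqrt(3.9960^2 + 2*9.81*1.5670) = 6.83466 m/s
F = 472.0530 * 6.83466 / 1000
F = 3.226 kN


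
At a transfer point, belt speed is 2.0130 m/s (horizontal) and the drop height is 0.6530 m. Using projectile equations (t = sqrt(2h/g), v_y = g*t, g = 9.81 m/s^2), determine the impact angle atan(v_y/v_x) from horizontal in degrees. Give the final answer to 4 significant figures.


t = sqrt(2*0.6530/9.81) = 0.364869 s
v_y = 9.81 * 0.364869 = 3.57936 m/s
angle = atan(3.57936 / 2.0130) = 60.65 deg


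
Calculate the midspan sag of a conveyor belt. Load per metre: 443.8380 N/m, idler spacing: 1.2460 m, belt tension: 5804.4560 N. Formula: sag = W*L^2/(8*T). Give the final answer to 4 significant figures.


sag = 443.8380 * 1.2460^2 / (8 * 5804.4560)
sag = 0.01484 m


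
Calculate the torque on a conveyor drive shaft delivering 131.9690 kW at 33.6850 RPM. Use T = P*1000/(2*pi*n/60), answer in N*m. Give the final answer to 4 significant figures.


omega = 2*pi*33.6850/60 = 3.52748 rad/s
T = 131.9690*1000 / 3.52748
T = 37410 N*m


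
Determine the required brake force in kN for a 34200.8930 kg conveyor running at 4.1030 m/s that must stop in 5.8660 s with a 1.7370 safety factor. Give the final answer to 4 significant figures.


F = 34200.8930 * 4.1030 / 5.8660 * 1.7370 / 1000
F = 41.55 kN


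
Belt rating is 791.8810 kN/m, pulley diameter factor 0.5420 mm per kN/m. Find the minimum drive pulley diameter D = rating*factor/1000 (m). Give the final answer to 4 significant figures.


D = 791.8810 * 0.5420 / 1000
D = 0.4292 m


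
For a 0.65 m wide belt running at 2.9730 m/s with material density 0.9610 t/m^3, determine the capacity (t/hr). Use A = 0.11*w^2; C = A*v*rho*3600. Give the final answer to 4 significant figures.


A = 0.11 * 0.65^2 = 0.046475 m^2
C = 0.046475 * 2.9730 * 0.9610 * 3600
C = 478.0 t/hr


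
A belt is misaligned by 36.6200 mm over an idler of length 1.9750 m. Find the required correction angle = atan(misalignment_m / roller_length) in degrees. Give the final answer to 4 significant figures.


misalign_m = 36.6200 / 1000 = 0.036620 m
angle = atan(0.036620 / 1.9750)
angle = 1.062 deg


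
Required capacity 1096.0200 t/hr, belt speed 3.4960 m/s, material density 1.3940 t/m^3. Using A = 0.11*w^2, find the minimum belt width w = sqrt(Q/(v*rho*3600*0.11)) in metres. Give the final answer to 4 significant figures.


A_req = 1096.0200 / (3.4960 * 1.3940 * 3600) = 0.0624715 m^2
w = sqrt(0.0624715 / 0.11)
w = 0.7536 m


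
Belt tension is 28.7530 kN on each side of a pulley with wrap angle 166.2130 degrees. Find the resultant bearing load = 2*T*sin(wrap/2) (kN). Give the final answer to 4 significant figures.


F = 2 * 28.7530 * sin(166.2130/2 deg)
F = 57.09 kN


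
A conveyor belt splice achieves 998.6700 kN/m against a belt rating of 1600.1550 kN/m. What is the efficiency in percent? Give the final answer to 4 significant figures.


Eff = 998.6700 / 1600.1550 * 100
Eff = 62.41 %


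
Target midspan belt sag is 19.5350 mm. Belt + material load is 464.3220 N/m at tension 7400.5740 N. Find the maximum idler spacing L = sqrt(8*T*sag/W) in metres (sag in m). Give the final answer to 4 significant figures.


sag = 19.5350/1000 = 0.019535 m
L = sqrt(8 * 7400.5740 * 0.019535 / 464.3220)
L = 1.578 m


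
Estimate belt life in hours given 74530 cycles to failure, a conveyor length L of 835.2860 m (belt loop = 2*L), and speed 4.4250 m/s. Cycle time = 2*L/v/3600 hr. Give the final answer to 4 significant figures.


cycle_time = 2 * 835.2860 / 4.4250 / 3600 = 0.10487 hr
life = 74530 * 0.10487 = 7816 hours


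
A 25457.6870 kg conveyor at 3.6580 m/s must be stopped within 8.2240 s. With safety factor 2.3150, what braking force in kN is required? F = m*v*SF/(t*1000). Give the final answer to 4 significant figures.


F = 25457.6870 * 3.6580 / 8.2240 * 2.3150 / 1000
F = 26.21 kN


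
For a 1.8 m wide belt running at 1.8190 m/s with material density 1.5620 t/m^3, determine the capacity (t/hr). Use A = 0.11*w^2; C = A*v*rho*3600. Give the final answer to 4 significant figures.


A = 0.11 * 1.8^2 = 0.3564 m^2
C = 0.3564 * 1.8190 * 1.5620 * 3600
C = 3645 t/hr


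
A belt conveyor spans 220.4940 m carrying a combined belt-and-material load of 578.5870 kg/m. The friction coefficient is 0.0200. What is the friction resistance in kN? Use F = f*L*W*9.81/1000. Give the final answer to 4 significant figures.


F = 0.0200 * 220.4940 * 578.5870 * 9.81 / 1000
F = 25.03 kN


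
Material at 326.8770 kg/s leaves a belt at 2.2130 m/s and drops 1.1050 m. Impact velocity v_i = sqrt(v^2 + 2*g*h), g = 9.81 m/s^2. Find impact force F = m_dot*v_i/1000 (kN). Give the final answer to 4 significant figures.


v_i = sqrt(2.2130^2 + 2*9.81*1.1050) = 5.15533 m/s
F = 326.8770 * 5.15533 / 1000
F = 1.685 kN


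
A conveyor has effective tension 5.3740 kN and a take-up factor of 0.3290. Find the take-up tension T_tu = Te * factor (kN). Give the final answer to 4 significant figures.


T_tu = 5.3740 * 0.3290
T_tu = 1.768 kN


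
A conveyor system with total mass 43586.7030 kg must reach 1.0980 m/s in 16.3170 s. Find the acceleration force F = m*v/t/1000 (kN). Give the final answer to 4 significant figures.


F = 43586.7030 * 1.0980 / 16.3170 / 1000
F = 2.933 kN


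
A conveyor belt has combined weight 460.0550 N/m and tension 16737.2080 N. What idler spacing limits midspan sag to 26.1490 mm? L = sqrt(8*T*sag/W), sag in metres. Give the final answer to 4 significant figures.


sag = 26.1490/1000 = 0.026149 m
L = sqrt(8 * 16737.2080 * 0.026149 / 460.0550)
L = 2.759 m


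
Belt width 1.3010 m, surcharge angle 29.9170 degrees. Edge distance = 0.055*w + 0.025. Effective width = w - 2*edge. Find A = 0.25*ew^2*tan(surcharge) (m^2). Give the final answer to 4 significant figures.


edge = 0.055*1.3010 + 0.025 = 0.096555 m
ew = 1.3010 - 2*0.096555 = 1.10789 m
A = 0.25 * 1.10789^2 * tan(29.9170 deg)
A = 0.1766 m^2


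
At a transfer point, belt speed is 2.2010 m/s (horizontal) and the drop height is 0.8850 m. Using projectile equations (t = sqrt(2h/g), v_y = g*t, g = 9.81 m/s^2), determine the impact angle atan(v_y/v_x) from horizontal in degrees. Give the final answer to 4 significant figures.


t = sqrt(2*0.8850/9.81) = 0.424768 s
v_y = 9.81 * 0.424768 = 4.16697 m/s
angle = atan(4.16697 / 2.2010) = 62.16 deg


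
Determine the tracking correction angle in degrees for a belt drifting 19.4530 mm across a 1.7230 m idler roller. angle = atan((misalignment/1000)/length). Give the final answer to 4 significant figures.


misalign_m = 19.4530 / 1000 = 0.019453 m
angle = atan(0.019453 / 1.7230)
angle = 0.6469 deg


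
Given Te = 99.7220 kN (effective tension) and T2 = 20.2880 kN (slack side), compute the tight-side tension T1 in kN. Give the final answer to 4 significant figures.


T1 = Te + T2 = 99.7220 + 20.2880
T1 = 120.0 kN


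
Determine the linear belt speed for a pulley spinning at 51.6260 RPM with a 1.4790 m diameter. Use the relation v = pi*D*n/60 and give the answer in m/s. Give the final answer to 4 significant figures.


v = pi * 1.4790 * 51.6260 / 60
v = 3.998 m/s


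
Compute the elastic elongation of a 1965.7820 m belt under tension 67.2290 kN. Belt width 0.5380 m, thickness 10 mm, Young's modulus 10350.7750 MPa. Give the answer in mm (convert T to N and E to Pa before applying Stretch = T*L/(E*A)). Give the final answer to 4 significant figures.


A = 0.5380 * 0.01 = 0.00538 m^2
Stretch = 67.2290*1000 * 1965.7820 / (10350.7750e6 * 0.00538) * 1000
Stretch = 2373 mm


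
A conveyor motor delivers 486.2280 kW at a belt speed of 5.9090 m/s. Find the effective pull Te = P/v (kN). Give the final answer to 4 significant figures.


Te = P / v = 486.2280 / 5.9090
Te = 82.29 kN


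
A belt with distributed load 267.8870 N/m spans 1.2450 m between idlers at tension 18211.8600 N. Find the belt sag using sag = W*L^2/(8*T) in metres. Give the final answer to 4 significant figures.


sag = 267.8870 * 1.2450^2 / (8 * 18211.8600)
sag = 0.002850 m
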